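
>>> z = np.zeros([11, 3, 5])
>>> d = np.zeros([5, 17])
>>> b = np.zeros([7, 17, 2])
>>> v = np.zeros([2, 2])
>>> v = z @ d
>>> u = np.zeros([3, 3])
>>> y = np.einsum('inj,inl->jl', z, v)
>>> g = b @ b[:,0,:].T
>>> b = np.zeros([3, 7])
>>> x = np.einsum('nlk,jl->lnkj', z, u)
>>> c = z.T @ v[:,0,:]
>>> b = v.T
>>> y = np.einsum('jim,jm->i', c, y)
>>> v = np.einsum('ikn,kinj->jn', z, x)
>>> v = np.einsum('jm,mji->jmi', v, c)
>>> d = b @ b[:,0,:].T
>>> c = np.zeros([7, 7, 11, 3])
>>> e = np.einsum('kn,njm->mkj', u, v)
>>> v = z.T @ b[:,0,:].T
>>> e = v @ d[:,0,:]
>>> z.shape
(11, 3, 5)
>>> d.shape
(17, 3, 17)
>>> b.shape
(17, 3, 11)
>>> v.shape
(5, 3, 17)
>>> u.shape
(3, 3)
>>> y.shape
(3,)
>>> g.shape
(7, 17, 7)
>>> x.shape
(3, 11, 5, 3)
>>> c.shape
(7, 7, 11, 3)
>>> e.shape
(5, 3, 17)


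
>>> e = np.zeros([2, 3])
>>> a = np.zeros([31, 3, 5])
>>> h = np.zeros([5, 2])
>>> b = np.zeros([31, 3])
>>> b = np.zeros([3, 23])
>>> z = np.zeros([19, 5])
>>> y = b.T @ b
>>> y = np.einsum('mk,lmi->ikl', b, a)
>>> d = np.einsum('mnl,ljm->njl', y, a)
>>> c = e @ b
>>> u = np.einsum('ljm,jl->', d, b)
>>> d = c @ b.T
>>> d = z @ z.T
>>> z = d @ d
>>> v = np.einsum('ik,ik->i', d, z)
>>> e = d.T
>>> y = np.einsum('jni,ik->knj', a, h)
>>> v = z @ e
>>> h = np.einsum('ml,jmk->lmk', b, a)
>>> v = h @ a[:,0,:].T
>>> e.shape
(19, 19)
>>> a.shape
(31, 3, 5)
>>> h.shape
(23, 3, 5)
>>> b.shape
(3, 23)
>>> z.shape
(19, 19)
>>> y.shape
(2, 3, 31)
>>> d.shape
(19, 19)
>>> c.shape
(2, 23)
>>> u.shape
()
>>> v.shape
(23, 3, 31)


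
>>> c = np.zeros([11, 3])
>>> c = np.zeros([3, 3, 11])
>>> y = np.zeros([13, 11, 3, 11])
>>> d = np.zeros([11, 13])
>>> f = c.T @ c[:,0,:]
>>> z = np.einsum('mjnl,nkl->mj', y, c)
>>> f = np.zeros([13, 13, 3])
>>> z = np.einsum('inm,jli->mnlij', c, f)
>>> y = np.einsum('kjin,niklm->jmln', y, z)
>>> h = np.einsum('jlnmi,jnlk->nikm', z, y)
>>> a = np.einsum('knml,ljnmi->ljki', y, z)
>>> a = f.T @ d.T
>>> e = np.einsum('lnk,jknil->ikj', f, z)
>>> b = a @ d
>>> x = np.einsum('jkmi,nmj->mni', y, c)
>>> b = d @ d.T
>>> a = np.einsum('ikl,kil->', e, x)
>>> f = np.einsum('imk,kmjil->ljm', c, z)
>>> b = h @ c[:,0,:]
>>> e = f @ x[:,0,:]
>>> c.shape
(3, 3, 11)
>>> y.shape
(11, 13, 3, 11)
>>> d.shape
(11, 13)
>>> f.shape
(13, 13, 3)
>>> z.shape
(11, 3, 13, 3, 13)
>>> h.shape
(13, 13, 11, 3)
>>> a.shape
()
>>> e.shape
(13, 13, 11)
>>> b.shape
(13, 13, 11, 11)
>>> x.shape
(3, 3, 11)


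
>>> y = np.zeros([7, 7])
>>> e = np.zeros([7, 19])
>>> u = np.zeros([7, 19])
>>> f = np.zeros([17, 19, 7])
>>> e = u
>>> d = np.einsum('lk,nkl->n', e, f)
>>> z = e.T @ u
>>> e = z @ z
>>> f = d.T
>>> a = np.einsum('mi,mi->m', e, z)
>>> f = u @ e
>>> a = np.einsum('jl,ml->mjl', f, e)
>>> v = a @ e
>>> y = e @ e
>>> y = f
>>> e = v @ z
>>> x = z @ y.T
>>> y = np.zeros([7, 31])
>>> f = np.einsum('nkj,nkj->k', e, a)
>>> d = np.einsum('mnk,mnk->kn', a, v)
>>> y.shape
(7, 31)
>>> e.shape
(19, 7, 19)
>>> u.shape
(7, 19)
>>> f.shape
(7,)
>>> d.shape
(19, 7)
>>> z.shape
(19, 19)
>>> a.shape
(19, 7, 19)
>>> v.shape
(19, 7, 19)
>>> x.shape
(19, 7)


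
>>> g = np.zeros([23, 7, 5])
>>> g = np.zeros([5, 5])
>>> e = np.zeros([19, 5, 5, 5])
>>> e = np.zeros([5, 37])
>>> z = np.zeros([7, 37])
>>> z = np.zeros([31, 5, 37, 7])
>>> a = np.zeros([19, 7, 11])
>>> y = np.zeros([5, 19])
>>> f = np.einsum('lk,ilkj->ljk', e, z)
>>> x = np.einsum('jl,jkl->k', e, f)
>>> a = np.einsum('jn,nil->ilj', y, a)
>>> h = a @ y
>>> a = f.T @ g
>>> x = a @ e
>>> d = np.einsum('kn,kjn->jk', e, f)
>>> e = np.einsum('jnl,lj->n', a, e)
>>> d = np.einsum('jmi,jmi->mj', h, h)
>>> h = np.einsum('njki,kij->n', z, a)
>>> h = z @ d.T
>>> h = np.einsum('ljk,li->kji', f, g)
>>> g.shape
(5, 5)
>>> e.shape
(7,)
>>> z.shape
(31, 5, 37, 7)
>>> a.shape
(37, 7, 5)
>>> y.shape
(5, 19)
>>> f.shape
(5, 7, 37)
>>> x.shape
(37, 7, 37)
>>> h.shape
(37, 7, 5)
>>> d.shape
(11, 7)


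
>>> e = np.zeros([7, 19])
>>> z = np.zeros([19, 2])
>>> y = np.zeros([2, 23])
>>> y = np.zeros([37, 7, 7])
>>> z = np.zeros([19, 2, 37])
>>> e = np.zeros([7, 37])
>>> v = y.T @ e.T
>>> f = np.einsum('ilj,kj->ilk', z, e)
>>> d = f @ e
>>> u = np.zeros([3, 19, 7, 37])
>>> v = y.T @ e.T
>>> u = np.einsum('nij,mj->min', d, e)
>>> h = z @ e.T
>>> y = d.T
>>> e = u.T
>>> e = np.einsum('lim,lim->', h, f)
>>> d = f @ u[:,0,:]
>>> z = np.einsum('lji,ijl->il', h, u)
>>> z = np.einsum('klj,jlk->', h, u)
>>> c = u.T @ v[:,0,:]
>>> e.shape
()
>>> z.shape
()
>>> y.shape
(37, 2, 19)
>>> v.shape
(7, 7, 7)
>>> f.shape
(19, 2, 7)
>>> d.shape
(19, 2, 19)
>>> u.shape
(7, 2, 19)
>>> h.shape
(19, 2, 7)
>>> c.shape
(19, 2, 7)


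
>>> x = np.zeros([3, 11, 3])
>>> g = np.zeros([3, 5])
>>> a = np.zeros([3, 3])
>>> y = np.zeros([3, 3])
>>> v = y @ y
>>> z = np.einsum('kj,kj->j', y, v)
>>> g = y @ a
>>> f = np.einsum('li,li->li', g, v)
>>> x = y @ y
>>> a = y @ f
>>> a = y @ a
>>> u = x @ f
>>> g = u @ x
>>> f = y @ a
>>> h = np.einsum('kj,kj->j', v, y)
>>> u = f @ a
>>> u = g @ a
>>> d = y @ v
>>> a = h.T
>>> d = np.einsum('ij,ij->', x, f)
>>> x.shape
(3, 3)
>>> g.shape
(3, 3)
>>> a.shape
(3,)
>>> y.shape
(3, 3)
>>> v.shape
(3, 3)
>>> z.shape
(3,)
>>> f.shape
(3, 3)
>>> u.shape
(3, 3)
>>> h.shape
(3,)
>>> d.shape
()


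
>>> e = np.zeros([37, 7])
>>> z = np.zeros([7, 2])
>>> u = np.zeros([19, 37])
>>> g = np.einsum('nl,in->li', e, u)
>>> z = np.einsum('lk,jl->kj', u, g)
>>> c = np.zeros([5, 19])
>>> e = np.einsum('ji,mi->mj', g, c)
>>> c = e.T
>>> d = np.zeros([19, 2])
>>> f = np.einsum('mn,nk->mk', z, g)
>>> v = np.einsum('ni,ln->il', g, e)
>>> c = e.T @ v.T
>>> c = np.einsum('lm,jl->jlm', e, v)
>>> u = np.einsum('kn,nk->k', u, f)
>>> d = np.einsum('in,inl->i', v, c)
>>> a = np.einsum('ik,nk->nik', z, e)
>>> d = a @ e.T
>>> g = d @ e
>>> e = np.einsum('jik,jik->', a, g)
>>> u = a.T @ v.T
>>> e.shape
()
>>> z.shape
(37, 7)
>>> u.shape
(7, 37, 19)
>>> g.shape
(5, 37, 7)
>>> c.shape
(19, 5, 7)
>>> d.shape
(5, 37, 5)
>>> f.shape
(37, 19)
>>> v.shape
(19, 5)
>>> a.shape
(5, 37, 7)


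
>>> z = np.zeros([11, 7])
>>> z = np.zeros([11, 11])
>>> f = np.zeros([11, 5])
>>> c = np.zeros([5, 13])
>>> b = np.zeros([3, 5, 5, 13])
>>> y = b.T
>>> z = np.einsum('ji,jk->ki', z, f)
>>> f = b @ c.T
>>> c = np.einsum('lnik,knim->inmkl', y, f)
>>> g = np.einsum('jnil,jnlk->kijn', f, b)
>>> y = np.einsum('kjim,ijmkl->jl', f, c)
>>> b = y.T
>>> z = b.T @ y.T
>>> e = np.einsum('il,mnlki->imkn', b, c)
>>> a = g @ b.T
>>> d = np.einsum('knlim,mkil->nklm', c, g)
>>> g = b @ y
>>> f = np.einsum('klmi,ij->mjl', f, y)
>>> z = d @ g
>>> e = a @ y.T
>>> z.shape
(5, 5, 5, 13)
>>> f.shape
(5, 13, 5)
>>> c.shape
(5, 5, 5, 3, 13)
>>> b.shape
(13, 5)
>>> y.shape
(5, 13)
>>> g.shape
(13, 13)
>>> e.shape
(13, 5, 3, 5)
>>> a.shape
(13, 5, 3, 13)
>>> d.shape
(5, 5, 5, 13)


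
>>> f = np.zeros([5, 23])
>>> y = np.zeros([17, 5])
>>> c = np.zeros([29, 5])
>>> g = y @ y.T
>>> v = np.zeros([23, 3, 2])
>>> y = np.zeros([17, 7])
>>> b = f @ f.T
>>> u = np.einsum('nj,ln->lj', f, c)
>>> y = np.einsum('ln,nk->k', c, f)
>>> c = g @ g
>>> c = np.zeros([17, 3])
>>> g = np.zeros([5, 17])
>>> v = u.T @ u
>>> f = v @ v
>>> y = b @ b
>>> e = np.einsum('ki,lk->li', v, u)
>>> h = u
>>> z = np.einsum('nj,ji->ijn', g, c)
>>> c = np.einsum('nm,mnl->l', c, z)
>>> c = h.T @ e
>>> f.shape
(23, 23)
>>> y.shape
(5, 5)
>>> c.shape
(23, 23)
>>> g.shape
(5, 17)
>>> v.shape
(23, 23)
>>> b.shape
(5, 5)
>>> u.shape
(29, 23)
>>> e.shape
(29, 23)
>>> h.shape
(29, 23)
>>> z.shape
(3, 17, 5)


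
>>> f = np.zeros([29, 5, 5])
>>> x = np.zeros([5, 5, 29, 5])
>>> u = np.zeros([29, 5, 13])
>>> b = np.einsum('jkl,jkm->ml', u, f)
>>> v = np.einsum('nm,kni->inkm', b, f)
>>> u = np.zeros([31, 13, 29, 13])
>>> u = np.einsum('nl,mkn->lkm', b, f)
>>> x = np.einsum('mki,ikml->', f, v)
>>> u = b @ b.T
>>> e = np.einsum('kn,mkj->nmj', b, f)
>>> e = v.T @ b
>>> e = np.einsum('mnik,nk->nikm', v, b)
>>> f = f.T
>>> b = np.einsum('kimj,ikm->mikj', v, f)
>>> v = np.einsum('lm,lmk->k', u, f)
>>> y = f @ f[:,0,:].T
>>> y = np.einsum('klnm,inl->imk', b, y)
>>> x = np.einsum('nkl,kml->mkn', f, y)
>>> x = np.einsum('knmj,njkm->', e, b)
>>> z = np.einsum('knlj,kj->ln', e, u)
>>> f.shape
(5, 5, 29)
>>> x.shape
()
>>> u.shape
(5, 5)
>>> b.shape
(29, 5, 5, 13)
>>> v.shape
(29,)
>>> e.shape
(5, 29, 13, 5)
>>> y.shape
(5, 13, 29)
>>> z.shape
(13, 29)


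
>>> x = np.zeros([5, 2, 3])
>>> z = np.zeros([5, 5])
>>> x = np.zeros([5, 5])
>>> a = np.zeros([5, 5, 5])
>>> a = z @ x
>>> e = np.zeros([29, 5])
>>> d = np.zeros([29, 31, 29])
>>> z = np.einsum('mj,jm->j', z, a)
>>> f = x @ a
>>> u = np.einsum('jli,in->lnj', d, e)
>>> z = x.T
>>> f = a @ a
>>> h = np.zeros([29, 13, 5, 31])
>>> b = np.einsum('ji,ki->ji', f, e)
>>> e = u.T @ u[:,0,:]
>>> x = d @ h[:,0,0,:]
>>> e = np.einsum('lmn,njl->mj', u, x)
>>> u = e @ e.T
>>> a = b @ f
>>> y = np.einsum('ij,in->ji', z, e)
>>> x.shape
(29, 31, 31)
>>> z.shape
(5, 5)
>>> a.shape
(5, 5)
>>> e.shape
(5, 31)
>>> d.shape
(29, 31, 29)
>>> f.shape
(5, 5)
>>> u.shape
(5, 5)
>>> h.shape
(29, 13, 5, 31)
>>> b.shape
(5, 5)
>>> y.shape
(5, 5)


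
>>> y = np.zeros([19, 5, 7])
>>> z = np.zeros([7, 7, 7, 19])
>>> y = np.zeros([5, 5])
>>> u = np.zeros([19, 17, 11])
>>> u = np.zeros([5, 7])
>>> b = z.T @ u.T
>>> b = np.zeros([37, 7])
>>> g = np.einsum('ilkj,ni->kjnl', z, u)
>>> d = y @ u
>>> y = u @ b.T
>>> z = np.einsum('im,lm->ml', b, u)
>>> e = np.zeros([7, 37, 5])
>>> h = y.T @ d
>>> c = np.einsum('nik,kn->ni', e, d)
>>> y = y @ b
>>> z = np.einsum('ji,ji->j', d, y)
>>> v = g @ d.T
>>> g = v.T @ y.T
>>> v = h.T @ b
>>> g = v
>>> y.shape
(5, 7)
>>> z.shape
(5,)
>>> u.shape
(5, 7)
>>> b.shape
(37, 7)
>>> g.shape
(7, 7)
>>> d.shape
(5, 7)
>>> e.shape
(7, 37, 5)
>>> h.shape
(37, 7)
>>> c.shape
(7, 37)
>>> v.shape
(7, 7)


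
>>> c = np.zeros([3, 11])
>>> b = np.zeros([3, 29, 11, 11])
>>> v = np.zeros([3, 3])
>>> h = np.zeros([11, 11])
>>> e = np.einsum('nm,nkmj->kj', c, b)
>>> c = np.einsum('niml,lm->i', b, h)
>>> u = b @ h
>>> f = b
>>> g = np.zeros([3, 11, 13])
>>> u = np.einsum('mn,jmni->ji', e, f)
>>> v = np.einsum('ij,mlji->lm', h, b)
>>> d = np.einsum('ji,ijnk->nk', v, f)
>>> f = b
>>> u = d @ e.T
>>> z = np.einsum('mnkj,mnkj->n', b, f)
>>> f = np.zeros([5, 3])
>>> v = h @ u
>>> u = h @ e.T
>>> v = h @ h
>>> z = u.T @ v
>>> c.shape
(29,)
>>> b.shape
(3, 29, 11, 11)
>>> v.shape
(11, 11)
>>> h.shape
(11, 11)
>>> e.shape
(29, 11)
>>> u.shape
(11, 29)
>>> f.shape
(5, 3)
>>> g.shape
(3, 11, 13)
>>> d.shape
(11, 11)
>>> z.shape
(29, 11)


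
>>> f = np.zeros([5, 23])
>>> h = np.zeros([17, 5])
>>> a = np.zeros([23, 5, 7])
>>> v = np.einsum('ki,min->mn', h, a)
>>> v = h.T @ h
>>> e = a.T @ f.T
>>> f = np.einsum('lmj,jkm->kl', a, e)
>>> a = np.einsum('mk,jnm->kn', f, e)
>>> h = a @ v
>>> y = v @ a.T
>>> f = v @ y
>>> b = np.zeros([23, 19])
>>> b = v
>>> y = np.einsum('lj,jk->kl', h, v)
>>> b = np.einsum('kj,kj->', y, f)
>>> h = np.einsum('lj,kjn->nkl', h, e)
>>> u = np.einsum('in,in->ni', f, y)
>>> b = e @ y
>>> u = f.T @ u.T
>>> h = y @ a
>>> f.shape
(5, 23)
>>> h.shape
(5, 5)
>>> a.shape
(23, 5)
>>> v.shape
(5, 5)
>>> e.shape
(7, 5, 5)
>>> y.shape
(5, 23)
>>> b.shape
(7, 5, 23)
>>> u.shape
(23, 23)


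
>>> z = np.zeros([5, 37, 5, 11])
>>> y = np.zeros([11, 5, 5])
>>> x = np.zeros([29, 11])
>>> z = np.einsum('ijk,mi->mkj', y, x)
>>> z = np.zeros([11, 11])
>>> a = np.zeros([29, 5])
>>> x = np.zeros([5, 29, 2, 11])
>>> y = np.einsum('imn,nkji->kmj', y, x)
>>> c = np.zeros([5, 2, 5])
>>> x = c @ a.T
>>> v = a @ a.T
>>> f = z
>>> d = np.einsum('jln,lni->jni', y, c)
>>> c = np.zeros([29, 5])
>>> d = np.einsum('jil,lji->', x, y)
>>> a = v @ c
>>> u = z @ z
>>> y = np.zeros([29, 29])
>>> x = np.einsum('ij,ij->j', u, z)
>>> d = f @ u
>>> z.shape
(11, 11)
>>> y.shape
(29, 29)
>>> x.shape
(11,)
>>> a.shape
(29, 5)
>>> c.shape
(29, 5)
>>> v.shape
(29, 29)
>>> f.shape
(11, 11)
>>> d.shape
(11, 11)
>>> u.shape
(11, 11)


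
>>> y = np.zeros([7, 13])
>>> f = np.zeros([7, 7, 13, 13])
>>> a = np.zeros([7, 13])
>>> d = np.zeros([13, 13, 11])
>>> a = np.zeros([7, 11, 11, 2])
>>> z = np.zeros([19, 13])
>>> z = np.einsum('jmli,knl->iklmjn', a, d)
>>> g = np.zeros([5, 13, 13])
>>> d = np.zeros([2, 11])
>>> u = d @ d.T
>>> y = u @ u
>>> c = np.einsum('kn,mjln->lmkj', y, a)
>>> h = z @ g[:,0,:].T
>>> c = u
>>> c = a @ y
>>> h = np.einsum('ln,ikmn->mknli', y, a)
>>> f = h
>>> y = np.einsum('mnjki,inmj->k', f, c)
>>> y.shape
(2,)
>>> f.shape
(11, 11, 2, 2, 7)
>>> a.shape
(7, 11, 11, 2)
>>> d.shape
(2, 11)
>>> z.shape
(2, 13, 11, 11, 7, 13)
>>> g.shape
(5, 13, 13)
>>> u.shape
(2, 2)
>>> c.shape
(7, 11, 11, 2)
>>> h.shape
(11, 11, 2, 2, 7)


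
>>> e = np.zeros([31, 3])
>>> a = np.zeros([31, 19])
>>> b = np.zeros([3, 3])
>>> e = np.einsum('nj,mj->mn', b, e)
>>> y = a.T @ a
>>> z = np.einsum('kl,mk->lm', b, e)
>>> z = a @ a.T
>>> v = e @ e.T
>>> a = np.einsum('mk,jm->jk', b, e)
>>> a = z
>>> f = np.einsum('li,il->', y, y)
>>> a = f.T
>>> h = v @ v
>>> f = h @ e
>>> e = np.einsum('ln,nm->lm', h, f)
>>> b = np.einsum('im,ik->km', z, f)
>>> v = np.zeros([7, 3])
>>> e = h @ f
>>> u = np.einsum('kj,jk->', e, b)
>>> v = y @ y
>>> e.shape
(31, 3)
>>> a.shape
()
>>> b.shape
(3, 31)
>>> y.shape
(19, 19)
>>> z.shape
(31, 31)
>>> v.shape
(19, 19)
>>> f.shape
(31, 3)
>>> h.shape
(31, 31)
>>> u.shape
()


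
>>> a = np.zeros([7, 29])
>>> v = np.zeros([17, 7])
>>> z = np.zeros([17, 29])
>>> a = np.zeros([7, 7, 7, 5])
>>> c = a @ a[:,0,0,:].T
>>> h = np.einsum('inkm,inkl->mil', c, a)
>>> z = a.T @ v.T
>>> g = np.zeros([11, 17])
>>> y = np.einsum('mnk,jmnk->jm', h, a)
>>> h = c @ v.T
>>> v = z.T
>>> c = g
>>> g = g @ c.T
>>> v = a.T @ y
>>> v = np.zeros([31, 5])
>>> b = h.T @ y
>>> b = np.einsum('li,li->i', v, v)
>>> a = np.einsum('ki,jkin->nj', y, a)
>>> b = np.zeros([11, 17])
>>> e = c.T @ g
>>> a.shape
(5, 7)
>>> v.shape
(31, 5)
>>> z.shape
(5, 7, 7, 17)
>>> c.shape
(11, 17)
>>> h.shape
(7, 7, 7, 17)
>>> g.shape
(11, 11)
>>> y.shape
(7, 7)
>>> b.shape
(11, 17)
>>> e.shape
(17, 11)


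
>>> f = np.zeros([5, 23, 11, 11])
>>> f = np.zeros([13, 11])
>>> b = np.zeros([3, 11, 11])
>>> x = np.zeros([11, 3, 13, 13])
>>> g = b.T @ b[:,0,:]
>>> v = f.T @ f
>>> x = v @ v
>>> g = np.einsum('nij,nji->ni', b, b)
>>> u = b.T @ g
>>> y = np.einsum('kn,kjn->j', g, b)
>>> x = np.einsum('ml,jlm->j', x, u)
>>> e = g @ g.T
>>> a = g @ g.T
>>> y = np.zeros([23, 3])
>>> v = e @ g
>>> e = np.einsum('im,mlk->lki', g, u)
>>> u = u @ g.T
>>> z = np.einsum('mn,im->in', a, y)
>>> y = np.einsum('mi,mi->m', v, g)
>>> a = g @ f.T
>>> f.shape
(13, 11)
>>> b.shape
(3, 11, 11)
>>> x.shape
(11,)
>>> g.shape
(3, 11)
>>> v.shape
(3, 11)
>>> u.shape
(11, 11, 3)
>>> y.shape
(3,)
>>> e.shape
(11, 11, 3)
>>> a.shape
(3, 13)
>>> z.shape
(23, 3)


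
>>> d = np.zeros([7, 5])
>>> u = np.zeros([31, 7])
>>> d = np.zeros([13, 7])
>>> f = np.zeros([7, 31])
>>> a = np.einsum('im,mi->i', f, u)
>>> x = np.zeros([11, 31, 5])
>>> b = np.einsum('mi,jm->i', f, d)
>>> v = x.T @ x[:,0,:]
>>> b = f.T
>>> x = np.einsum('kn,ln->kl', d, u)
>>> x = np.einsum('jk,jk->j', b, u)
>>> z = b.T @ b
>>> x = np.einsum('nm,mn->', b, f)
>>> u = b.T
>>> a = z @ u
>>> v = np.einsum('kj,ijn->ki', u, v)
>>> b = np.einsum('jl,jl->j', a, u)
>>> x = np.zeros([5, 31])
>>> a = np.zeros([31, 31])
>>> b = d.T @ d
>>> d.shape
(13, 7)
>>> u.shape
(7, 31)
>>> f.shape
(7, 31)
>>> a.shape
(31, 31)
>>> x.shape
(5, 31)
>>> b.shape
(7, 7)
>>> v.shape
(7, 5)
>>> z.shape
(7, 7)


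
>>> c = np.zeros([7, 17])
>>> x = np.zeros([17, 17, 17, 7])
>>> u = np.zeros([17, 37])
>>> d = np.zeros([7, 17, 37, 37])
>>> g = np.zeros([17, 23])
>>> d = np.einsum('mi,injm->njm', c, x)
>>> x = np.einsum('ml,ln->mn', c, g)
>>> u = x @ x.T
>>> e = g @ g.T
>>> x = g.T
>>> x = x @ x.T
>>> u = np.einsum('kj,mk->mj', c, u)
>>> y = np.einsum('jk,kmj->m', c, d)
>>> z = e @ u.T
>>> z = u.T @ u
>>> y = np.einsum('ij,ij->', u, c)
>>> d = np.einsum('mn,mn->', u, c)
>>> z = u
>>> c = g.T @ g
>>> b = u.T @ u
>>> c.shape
(23, 23)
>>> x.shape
(23, 23)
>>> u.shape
(7, 17)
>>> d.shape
()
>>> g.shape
(17, 23)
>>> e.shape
(17, 17)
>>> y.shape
()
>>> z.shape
(7, 17)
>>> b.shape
(17, 17)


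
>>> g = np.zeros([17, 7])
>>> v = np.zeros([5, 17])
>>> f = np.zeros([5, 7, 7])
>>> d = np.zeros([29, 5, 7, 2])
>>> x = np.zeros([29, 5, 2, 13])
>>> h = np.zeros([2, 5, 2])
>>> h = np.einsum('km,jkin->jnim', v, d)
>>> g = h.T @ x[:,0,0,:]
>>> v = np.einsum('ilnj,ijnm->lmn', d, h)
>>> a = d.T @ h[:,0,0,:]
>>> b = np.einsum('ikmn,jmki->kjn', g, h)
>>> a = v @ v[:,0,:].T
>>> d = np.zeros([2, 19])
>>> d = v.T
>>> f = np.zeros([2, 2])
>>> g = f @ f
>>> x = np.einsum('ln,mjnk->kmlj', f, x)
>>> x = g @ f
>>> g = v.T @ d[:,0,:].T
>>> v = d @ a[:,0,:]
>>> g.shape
(7, 17, 7)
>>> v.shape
(7, 17, 5)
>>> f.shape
(2, 2)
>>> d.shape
(7, 17, 5)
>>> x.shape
(2, 2)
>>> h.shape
(29, 2, 7, 17)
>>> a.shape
(5, 17, 5)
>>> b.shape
(7, 29, 13)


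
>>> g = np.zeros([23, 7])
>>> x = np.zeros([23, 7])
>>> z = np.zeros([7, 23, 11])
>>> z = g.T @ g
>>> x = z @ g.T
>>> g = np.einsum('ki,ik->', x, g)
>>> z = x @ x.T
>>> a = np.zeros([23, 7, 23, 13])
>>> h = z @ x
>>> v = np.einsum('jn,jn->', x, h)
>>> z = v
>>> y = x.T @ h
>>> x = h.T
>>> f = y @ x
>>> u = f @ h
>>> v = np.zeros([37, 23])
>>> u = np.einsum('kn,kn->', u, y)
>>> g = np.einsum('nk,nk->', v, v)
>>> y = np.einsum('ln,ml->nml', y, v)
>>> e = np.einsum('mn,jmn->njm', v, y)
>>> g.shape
()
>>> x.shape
(23, 7)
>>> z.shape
()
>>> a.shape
(23, 7, 23, 13)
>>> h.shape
(7, 23)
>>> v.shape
(37, 23)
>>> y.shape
(23, 37, 23)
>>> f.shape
(23, 7)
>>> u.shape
()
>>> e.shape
(23, 23, 37)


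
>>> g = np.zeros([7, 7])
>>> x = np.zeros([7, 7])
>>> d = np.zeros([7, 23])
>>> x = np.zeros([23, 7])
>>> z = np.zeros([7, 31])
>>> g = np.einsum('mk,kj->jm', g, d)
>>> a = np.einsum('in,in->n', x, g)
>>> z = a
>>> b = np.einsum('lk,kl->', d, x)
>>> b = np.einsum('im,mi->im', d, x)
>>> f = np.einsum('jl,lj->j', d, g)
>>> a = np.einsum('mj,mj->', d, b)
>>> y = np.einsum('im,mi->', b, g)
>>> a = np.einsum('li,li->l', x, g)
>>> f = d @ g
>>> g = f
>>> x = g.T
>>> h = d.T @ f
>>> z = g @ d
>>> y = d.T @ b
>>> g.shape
(7, 7)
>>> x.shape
(7, 7)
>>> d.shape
(7, 23)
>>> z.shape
(7, 23)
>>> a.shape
(23,)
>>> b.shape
(7, 23)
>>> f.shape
(7, 7)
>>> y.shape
(23, 23)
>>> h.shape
(23, 7)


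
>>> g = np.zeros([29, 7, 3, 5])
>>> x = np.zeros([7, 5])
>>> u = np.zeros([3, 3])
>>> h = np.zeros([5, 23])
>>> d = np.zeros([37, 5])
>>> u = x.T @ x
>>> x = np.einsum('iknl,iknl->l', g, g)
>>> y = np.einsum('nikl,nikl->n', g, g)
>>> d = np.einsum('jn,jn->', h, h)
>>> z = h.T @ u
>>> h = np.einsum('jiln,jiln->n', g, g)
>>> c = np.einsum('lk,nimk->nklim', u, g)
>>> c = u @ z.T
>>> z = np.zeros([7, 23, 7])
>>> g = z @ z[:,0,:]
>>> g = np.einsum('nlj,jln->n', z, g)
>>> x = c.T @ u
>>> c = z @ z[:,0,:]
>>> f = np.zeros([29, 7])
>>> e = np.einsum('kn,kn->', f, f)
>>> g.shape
(7,)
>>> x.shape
(23, 5)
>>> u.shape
(5, 5)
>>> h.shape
(5,)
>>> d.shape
()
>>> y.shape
(29,)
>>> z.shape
(7, 23, 7)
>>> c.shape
(7, 23, 7)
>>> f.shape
(29, 7)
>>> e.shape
()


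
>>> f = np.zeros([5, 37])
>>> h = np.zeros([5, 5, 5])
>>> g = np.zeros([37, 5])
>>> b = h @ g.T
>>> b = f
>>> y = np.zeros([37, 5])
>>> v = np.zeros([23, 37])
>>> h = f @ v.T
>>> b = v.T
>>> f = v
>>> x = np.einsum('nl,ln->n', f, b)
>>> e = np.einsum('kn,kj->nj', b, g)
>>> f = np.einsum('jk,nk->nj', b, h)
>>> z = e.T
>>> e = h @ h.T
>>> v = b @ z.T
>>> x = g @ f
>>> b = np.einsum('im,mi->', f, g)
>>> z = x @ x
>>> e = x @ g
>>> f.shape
(5, 37)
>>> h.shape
(5, 23)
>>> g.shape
(37, 5)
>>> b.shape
()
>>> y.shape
(37, 5)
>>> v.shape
(37, 5)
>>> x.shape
(37, 37)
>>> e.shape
(37, 5)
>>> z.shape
(37, 37)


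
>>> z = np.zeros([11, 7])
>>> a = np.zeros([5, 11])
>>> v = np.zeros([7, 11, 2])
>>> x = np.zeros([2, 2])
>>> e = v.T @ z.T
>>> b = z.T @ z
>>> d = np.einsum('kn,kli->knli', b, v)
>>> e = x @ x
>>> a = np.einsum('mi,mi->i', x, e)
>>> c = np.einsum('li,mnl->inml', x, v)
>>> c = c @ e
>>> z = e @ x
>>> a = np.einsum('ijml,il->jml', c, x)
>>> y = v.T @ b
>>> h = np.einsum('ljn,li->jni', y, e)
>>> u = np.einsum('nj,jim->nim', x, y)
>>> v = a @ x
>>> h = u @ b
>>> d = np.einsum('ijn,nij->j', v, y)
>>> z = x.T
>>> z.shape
(2, 2)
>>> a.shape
(11, 7, 2)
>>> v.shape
(11, 7, 2)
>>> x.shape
(2, 2)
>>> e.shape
(2, 2)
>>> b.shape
(7, 7)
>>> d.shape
(7,)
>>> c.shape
(2, 11, 7, 2)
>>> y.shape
(2, 11, 7)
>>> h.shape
(2, 11, 7)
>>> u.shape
(2, 11, 7)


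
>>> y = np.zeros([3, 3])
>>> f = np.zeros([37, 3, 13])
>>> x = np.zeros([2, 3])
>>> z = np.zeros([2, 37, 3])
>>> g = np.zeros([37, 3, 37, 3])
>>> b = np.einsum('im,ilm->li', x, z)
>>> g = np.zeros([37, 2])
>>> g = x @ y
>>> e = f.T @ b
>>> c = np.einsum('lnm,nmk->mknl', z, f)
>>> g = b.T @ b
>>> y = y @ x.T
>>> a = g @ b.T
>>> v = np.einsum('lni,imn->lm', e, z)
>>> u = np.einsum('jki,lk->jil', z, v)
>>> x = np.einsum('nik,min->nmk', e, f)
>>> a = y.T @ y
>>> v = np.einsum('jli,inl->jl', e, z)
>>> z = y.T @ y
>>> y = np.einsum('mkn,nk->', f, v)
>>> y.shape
()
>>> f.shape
(37, 3, 13)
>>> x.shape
(13, 37, 2)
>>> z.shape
(2, 2)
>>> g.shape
(2, 2)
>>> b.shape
(37, 2)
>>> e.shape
(13, 3, 2)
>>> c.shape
(3, 13, 37, 2)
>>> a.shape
(2, 2)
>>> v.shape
(13, 3)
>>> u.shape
(2, 3, 13)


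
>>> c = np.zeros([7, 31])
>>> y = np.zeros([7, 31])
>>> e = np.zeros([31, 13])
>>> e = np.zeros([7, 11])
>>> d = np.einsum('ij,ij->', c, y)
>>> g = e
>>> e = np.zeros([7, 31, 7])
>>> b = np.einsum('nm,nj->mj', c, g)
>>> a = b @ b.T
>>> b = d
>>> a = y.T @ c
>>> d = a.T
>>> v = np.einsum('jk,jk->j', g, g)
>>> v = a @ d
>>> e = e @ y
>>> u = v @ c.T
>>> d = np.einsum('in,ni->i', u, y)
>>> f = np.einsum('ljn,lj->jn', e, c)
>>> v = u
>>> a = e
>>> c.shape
(7, 31)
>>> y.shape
(7, 31)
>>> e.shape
(7, 31, 31)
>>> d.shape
(31,)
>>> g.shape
(7, 11)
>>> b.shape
()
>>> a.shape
(7, 31, 31)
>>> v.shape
(31, 7)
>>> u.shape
(31, 7)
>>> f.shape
(31, 31)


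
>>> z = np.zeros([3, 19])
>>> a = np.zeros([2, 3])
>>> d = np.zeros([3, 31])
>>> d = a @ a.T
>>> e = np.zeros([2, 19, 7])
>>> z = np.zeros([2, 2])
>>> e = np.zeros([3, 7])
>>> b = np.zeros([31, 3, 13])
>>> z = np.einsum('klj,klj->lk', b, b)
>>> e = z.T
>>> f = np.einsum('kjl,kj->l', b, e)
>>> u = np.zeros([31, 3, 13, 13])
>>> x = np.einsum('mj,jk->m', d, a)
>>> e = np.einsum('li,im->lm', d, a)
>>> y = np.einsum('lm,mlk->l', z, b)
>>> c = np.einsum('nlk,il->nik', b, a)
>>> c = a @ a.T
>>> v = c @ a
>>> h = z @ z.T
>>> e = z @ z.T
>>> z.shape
(3, 31)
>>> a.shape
(2, 3)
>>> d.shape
(2, 2)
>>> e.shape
(3, 3)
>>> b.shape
(31, 3, 13)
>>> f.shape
(13,)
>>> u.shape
(31, 3, 13, 13)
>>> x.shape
(2,)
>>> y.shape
(3,)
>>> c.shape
(2, 2)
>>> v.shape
(2, 3)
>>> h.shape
(3, 3)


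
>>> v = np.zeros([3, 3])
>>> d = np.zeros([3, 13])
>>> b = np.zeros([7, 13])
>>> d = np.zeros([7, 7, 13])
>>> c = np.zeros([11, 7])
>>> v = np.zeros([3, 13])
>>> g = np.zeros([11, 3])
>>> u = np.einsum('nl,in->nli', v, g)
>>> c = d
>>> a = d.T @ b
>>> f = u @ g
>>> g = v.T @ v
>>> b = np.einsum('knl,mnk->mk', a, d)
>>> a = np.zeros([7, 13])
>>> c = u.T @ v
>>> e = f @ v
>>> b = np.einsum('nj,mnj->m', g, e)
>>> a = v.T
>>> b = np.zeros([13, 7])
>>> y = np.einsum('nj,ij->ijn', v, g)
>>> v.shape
(3, 13)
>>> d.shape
(7, 7, 13)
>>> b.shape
(13, 7)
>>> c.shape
(11, 13, 13)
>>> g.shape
(13, 13)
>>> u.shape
(3, 13, 11)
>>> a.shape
(13, 3)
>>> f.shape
(3, 13, 3)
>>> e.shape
(3, 13, 13)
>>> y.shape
(13, 13, 3)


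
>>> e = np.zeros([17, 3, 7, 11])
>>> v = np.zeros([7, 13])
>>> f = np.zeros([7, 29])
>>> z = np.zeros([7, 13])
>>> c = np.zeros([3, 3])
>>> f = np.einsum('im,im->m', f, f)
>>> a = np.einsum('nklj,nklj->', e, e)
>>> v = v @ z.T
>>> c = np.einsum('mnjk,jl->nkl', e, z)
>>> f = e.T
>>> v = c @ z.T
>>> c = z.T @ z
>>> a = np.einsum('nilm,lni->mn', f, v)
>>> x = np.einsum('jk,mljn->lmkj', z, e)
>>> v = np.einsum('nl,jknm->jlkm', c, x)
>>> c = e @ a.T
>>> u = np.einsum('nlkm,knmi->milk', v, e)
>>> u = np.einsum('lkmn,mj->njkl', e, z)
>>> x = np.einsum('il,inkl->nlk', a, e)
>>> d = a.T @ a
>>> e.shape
(17, 3, 7, 11)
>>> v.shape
(3, 13, 17, 7)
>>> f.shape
(11, 7, 3, 17)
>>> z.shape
(7, 13)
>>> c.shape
(17, 3, 7, 17)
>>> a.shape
(17, 11)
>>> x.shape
(3, 11, 7)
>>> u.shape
(11, 13, 3, 17)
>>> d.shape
(11, 11)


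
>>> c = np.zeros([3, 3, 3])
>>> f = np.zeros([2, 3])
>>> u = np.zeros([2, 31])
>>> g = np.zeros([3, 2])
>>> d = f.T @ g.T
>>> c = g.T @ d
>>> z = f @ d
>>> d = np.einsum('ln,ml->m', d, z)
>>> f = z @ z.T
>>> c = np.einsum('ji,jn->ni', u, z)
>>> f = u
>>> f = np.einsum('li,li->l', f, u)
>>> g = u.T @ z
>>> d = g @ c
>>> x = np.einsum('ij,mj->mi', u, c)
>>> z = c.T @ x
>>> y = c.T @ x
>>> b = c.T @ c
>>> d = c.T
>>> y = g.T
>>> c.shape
(3, 31)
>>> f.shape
(2,)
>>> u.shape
(2, 31)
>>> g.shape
(31, 3)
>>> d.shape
(31, 3)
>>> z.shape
(31, 2)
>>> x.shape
(3, 2)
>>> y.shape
(3, 31)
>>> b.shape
(31, 31)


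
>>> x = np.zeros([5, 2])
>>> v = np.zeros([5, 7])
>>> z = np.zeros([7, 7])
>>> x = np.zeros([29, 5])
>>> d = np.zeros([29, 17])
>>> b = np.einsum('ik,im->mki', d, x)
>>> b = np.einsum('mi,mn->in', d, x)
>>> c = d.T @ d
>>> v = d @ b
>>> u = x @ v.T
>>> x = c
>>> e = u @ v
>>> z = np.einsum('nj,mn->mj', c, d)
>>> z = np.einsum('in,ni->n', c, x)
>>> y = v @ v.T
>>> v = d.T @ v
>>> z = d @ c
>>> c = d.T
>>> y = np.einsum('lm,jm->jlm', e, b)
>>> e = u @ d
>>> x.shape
(17, 17)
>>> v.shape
(17, 5)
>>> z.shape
(29, 17)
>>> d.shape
(29, 17)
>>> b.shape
(17, 5)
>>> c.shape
(17, 29)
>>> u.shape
(29, 29)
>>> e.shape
(29, 17)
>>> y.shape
(17, 29, 5)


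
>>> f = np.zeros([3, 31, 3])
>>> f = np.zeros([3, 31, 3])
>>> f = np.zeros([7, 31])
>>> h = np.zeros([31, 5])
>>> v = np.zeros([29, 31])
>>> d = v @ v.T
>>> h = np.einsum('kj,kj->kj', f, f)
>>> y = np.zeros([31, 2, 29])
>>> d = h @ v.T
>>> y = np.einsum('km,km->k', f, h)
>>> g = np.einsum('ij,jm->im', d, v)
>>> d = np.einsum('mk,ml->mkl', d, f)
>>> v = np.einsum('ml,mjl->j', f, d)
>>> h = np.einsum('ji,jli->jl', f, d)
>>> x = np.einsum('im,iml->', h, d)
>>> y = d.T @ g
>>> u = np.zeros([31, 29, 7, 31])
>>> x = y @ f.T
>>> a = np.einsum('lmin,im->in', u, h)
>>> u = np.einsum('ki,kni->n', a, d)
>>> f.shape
(7, 31)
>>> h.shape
(7, 29)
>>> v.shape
(29,)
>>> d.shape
(7, 29, 31)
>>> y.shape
(31, 29, 31)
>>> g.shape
(7, 31)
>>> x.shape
(31, 29, 7)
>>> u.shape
(29,)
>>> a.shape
(7, 31)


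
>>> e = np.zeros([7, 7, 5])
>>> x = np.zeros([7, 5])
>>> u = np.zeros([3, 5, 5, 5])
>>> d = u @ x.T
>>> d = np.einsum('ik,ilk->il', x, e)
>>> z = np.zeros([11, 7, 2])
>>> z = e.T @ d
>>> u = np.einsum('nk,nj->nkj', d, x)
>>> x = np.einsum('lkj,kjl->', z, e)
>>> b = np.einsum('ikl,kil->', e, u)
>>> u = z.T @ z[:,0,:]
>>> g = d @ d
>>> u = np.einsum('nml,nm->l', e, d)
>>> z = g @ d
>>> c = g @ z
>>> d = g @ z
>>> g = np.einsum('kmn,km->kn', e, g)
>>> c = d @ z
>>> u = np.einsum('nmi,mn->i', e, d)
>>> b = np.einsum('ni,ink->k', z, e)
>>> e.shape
(7, 7, 5)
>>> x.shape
()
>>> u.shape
(5,)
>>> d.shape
(7, 7)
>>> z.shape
(7, 7)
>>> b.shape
(5,)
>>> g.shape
(7, 5)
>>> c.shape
(7, 7)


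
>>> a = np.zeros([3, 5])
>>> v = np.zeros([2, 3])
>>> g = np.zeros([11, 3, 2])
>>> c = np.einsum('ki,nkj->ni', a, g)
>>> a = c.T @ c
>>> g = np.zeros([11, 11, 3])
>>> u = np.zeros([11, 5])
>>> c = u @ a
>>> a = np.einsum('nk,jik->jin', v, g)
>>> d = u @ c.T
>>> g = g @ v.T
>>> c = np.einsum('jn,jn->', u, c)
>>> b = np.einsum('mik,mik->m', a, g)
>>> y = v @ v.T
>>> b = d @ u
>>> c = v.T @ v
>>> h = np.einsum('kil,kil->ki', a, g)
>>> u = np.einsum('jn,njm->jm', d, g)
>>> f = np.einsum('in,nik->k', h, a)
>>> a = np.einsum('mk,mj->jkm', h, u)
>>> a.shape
(2, 11, 11)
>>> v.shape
(2, 3)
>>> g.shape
(11, 11, 2)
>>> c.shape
(3, 3)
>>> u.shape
(11, 2)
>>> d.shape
(11, 11)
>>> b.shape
(11, 5)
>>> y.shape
(2, 2)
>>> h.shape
(11, 11)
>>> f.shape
(2,)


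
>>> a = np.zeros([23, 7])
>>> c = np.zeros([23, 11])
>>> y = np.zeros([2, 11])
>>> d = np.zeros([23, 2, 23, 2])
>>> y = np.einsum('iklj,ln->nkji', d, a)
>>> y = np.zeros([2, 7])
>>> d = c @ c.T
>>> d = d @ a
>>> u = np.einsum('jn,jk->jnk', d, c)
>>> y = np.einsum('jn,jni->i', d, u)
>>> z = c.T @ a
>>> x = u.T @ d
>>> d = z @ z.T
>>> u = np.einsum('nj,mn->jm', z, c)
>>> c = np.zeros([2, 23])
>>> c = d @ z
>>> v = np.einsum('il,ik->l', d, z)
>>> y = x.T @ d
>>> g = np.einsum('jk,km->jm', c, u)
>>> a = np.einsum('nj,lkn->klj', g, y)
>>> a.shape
(7, 7, 23)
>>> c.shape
(11, 7)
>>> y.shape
(7, 7, 11)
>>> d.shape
(11, 11)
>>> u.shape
(7, 23)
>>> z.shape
(11, 7)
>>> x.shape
(11, 7, 7)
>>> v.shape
(11,)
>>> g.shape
(11, 23)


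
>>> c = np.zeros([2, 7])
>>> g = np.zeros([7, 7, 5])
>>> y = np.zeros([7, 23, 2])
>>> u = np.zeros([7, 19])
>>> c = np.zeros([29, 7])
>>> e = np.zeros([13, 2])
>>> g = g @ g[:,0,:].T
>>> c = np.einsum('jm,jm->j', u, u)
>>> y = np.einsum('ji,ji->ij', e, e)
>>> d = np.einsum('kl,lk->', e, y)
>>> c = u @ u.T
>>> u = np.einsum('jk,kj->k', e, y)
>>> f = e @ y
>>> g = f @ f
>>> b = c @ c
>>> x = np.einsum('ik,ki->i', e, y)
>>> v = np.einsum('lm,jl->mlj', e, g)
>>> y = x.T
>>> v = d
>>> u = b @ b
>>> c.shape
(7, 7)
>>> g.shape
(13, 13)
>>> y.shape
(13,)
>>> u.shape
(7, 7)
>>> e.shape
(13, 2)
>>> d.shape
()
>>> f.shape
(13, 13)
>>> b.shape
(7, 7)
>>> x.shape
(13,)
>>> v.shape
()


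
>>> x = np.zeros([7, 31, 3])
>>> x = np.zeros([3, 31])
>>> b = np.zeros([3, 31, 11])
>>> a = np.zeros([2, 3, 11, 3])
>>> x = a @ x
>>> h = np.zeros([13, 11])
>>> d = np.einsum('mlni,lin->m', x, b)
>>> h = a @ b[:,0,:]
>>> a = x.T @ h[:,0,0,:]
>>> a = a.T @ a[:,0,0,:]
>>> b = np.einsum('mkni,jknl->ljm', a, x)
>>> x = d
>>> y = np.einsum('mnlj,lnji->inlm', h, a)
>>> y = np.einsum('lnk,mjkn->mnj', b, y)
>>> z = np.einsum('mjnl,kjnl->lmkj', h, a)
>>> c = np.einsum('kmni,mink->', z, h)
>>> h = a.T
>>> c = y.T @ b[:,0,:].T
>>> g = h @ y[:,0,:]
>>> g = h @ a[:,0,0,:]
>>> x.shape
(2,)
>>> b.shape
(31, 2, 11)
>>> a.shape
(11, 3, 11, 11)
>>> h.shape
(11, 11, 3, 11)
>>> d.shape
(2,)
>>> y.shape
(11, 2, 3)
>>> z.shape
(11, 2, 11, 3)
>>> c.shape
(3, 2, 31)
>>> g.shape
(11, 11, 3, 11)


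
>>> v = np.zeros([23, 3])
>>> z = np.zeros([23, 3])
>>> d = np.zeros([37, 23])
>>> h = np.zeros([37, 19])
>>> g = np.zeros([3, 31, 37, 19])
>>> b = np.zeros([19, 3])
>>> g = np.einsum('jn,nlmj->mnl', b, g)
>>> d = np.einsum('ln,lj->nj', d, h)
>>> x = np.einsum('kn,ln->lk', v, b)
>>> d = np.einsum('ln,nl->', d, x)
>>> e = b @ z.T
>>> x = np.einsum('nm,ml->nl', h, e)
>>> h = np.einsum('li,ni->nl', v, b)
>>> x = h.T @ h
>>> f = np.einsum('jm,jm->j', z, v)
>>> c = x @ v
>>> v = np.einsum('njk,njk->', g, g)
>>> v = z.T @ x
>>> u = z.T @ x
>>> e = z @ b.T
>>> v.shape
(3, 23)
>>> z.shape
(23, 3)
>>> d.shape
()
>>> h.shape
(19, 23)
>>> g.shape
(37, 3, 31)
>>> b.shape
(19, 3)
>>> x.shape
(23, 23)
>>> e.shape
(23, 19)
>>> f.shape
(23,)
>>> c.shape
(23, 3)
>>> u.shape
(3, 23)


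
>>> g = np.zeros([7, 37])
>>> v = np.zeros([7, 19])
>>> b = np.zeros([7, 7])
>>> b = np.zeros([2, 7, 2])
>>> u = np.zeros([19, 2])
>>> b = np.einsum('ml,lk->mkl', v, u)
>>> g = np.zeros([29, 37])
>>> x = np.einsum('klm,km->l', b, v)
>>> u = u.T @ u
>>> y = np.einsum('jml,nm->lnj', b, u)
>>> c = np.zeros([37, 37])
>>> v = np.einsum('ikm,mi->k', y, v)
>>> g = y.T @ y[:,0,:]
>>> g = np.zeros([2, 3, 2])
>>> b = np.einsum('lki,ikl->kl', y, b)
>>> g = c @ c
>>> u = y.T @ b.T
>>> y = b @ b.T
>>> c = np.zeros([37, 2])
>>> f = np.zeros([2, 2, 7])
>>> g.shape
(37, 37)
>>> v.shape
(2,)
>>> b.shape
(2, 19)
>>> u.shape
(7, 2, 2)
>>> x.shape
(2,)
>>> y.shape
(2, 2)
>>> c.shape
(37, 2)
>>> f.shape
(2, 2, 7)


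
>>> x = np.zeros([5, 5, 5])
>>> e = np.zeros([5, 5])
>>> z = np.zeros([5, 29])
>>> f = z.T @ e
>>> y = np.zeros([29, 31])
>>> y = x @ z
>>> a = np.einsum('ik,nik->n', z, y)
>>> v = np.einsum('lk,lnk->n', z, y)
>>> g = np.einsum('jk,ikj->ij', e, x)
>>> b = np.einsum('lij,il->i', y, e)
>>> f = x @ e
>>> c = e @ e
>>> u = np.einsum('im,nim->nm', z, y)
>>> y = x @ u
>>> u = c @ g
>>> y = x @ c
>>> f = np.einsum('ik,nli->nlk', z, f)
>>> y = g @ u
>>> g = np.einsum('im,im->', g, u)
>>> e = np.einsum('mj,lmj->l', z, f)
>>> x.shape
(5, 5, 5)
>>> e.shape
(5,)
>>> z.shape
(5, 29)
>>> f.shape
(5, 5, 29)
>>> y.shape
(5, 5)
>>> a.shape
(5,)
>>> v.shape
(5,)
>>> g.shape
()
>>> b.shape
(5,)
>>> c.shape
(5, 5)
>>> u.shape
(5, 5)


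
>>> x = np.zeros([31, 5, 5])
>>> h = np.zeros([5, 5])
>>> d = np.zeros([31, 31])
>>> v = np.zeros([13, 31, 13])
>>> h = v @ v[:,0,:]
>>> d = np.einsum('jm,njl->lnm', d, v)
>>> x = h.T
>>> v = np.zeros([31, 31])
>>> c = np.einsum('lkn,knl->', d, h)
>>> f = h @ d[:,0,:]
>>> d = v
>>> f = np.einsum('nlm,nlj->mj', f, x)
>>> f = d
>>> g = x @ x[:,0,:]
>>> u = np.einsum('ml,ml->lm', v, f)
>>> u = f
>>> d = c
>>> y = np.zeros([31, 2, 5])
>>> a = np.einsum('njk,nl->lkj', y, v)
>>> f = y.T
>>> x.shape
(13, 31, 13)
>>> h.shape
(13, 31, 13)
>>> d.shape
()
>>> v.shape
(31, 31)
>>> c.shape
()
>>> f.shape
(5, 2, 31)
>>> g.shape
(13, 31, 13)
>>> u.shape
(31, 31)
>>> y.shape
(31, 2, 5)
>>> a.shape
(31, 5, 2)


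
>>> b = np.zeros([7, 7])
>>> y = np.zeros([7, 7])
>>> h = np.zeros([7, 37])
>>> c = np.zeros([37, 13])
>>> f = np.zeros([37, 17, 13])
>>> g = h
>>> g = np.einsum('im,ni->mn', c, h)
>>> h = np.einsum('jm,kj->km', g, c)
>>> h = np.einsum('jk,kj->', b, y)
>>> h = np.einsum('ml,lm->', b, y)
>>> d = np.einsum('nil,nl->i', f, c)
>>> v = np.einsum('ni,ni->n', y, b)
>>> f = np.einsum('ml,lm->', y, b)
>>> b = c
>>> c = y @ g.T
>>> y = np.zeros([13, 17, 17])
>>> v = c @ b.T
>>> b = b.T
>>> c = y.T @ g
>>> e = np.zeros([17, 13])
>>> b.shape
(13, 37)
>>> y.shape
(13, 17, 17)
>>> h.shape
()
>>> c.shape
(17, 17, 7)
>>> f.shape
()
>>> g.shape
(13, 7)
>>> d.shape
(17,)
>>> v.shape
(7, 37)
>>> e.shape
(17, 13)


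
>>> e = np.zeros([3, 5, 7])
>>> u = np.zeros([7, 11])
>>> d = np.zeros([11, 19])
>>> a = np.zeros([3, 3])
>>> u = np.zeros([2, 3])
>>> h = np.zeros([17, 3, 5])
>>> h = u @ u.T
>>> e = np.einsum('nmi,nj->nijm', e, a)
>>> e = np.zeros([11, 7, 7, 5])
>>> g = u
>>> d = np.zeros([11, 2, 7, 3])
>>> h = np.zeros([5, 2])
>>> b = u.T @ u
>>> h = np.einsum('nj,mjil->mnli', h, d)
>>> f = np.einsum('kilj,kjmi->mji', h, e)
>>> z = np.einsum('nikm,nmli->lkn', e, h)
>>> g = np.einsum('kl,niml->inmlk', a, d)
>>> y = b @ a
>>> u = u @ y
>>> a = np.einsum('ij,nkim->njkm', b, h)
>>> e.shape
(11, 7, 7, 5)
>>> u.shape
(2, 3)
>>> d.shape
(11, 2, 7, 3)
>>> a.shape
(11, 3, 5, 7)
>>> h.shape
(11, 5, 3, 7)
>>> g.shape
(2, 11, 7, 3, 3)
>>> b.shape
(3, 3)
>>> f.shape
(7, 7, 5)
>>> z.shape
(3, 7, 11)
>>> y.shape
(3, 3)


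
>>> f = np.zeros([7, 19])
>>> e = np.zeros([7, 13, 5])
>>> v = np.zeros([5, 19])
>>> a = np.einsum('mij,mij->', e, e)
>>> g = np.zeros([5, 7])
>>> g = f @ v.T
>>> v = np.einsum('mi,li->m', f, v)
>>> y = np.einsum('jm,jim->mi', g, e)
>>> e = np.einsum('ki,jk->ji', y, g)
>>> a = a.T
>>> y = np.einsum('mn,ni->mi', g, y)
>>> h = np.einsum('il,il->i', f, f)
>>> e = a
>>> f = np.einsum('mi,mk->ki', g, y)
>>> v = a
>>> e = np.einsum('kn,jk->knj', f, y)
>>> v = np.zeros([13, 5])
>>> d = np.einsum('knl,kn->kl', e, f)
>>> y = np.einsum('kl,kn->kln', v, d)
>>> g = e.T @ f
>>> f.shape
(13, 5)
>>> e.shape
(13, 5, 7)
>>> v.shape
(13, 5)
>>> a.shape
()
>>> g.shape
(7, 5, 5)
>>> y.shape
(13, 5, 7)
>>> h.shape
(7,)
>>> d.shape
(13, 7)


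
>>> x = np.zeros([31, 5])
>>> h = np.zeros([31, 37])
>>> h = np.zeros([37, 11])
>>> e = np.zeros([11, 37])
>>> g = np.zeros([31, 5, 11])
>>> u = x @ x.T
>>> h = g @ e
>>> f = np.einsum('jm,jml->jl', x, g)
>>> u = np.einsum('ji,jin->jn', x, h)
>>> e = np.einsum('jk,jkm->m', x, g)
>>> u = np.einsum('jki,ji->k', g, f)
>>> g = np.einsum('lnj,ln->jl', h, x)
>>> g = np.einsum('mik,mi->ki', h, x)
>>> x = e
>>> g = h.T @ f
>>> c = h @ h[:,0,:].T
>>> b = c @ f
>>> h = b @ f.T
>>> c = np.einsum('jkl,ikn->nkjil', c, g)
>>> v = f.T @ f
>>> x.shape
(11,)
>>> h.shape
(31, 5, 31)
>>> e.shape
(11,)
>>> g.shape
(37, 5, 11)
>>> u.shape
(5,)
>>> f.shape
(31, 11)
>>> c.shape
(11, 5, 31, 37, 31)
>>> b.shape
(31, 5, 11)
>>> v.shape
(11, 11)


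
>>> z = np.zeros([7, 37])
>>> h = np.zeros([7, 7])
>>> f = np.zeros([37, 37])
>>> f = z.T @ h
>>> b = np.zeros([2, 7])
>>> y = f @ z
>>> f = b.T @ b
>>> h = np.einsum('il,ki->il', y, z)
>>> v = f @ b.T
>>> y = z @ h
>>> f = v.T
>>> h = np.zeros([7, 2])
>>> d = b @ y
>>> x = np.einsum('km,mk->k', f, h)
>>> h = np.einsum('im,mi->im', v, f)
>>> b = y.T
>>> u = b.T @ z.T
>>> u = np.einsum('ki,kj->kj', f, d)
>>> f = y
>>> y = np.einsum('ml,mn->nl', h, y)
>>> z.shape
(7, 37)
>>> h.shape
(7, 2)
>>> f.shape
(7, 37)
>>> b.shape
(37, 7)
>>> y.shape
(37, 2)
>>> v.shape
(7, 2)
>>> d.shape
(2, 37)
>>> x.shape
(2,)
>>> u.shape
(2, 37)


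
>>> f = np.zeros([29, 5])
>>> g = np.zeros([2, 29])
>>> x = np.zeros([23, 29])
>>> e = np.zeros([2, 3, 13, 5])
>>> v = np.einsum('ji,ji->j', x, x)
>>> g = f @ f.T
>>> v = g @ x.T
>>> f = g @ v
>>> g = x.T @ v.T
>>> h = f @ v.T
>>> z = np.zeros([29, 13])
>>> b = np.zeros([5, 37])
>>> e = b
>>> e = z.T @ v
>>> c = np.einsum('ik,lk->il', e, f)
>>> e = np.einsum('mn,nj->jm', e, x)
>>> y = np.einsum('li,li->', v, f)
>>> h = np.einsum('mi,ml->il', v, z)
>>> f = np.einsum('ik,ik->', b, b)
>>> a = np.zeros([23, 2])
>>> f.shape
()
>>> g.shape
(29, 29)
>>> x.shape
(23, 29)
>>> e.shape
(29, 13)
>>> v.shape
(29, 23)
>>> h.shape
(23, 13)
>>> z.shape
(29, 13)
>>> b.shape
(5, 37)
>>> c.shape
(13, 29)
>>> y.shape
()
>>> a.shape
(23, 2)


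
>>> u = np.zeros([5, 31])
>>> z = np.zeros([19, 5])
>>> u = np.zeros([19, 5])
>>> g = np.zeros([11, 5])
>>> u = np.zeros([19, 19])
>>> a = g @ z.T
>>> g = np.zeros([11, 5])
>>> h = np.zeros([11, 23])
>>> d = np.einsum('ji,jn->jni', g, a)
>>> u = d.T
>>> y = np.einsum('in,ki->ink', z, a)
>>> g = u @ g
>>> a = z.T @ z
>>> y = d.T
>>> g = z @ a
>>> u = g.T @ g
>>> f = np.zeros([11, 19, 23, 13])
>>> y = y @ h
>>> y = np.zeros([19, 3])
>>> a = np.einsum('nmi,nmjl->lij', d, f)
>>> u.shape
(5, 5)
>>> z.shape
(19, 5)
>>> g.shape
(19, 5)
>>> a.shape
(13, 5, 23)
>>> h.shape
(11, 23)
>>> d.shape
(11, 19, 5)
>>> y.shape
(19, 3)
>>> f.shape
(11, 19, 23, 13)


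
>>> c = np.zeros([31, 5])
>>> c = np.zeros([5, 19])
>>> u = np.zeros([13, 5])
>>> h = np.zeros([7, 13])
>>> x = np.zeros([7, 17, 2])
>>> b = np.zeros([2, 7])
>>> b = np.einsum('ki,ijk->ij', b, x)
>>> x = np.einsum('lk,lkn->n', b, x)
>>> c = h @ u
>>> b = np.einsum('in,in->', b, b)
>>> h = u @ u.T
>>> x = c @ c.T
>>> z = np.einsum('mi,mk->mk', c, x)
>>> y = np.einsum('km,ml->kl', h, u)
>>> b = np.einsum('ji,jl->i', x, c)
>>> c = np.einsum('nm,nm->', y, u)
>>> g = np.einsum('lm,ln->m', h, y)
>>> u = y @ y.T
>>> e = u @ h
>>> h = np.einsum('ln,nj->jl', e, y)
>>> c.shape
()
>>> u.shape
(13, 13)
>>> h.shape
(5, 13)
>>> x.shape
(7, 7)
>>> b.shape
(7,)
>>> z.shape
(7, 7)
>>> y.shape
(13, 5)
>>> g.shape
(13,)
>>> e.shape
(13, 13)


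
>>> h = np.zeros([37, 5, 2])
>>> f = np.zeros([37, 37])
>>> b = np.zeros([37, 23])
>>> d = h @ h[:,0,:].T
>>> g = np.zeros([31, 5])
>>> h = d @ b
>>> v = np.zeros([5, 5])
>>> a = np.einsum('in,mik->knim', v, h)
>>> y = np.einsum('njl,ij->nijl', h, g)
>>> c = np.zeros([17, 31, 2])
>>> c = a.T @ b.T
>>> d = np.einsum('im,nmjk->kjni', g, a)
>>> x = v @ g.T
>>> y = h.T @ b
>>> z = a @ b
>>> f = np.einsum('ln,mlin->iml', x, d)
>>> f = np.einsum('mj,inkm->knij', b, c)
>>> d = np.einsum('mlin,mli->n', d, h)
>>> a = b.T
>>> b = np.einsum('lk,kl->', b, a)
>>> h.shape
(37, 5, 23)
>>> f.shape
(5, 5, 37, 23)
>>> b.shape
()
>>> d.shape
(31,)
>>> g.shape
(31, 5)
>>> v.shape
(5, 5)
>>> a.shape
(23, 37)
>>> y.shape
(23, 5, 23)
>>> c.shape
(37, 5, 5, 37)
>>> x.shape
(5, 31)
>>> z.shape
(23, 5, 5, 23)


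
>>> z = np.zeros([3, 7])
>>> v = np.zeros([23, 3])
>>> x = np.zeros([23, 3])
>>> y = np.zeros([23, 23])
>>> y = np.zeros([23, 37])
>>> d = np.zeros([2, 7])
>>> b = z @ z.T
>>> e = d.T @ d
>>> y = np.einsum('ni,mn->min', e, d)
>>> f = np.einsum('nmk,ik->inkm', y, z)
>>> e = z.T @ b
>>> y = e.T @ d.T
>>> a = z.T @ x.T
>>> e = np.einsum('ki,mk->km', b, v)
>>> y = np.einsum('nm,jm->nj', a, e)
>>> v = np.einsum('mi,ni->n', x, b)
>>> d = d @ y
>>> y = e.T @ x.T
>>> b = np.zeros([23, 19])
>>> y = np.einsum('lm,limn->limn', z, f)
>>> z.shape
(3, 7)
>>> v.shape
(3,)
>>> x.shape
(23, 3)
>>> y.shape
(3, 2, 7, 7)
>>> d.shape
(2, 3)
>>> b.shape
(23, 19)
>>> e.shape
(3, 23)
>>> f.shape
(3, 2, 7, 7)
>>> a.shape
(7, 23)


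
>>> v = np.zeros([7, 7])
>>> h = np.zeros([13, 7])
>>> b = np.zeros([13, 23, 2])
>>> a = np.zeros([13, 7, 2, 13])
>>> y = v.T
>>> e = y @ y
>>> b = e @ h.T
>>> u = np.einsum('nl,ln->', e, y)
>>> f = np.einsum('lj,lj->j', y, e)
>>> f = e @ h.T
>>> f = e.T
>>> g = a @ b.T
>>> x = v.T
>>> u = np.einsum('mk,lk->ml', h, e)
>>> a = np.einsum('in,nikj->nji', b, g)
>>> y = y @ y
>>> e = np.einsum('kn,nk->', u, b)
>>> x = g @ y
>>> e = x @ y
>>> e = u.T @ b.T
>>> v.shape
(7, 7)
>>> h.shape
(13, 7)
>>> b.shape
(7, 13)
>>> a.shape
(13, 7, 7)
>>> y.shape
(7, 7)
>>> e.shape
(7, 7)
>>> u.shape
(13, 7)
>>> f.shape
(7, 7)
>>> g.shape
(13, 7, 2, 7)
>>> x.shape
(13, 7, 2, 7)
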